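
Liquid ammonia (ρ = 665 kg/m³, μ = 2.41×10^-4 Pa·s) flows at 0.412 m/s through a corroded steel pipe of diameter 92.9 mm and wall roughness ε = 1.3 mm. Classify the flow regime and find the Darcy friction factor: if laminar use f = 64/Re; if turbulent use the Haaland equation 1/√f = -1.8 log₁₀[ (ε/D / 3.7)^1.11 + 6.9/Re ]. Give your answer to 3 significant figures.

f ≈ 0.0431

Re = ρVD/μ = 665·0.412·0.0929/0.000241 = 1.056e+05.
Re > 4000 → turbulent. ε/D = 0.0013/0.0929 = 0.014; Haaland: 1/√f = -1.8 log₁₀[0.00205 + 6.53e-05] = 4.815, so f = 0.04313.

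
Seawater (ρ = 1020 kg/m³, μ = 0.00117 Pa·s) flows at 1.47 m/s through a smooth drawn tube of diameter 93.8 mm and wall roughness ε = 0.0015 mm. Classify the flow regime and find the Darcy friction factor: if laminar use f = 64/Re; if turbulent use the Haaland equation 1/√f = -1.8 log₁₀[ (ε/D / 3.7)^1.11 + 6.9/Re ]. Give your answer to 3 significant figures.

Re = ρVD/μ = 1020·1.47·0.0938/0.00117 = 1.202e+05.
Re > 4000 → turbulent. ε/D = 1.5e-06/0.0938 = 1.6e-05; Haaland: 1/√f = -1.8 log₁₀[1.11e-06 + 5.74e-05] = 7.619, so f = 0.01723.

f ≈ 0.0172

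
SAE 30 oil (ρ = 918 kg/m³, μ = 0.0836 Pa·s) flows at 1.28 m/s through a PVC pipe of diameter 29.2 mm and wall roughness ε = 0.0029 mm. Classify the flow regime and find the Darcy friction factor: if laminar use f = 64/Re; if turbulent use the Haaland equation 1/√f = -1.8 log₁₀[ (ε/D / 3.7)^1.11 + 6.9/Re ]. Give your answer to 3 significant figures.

f ≈ 0.156

Re = ρVD/μ = 918·1.28·0.0292/0.0836 = 410.4.
Re < 2300 → laminar, so f = 64/Re = 0.1559 (roughness is irrelevant in laminar flow).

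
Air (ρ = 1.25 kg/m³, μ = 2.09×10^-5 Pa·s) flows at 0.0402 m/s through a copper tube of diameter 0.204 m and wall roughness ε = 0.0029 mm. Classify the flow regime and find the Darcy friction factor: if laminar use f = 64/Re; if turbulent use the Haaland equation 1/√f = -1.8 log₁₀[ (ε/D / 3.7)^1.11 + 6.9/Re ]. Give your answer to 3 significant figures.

Re = ρVD/μ = 1.25·0.0402·0.204/2.09e-05 = 490.5.
Re < 2300 → laminar, so f = 64/Re = 0.1305 (roughness is irrelevant in laminar flow).

f ≈ 0.130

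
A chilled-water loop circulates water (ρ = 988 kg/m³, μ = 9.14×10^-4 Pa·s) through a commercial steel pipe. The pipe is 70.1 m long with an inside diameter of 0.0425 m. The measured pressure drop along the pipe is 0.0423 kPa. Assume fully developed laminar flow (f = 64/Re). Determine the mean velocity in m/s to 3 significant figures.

V ≈ 0.0373 m/s

For laminar flow, f = 64/Re with Re = ρVD/μ, so Darcy-Weisbach reduces to ΔP = 32μLV/D². Solving for V: V = ΔP·D²/(32μL) = 42.3·(0.0425)²/(32·0.000914·70.1) = 0.03727 m/s.
Check: Re = ρVD/μ = 988·0.03727·0.0425/0.000914 = 1712 < 2300, so the laminar assumption holds.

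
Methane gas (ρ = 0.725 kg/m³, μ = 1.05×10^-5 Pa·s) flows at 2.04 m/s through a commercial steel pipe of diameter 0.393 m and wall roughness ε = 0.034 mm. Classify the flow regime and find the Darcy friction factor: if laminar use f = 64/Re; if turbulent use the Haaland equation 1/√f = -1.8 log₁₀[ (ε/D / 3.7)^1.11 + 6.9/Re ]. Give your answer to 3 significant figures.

f ≈ 0.0205

Re = ρVD/μ = 0.725·2.04·0.393/1.05e-05 = 5.536e+04.
Re > 4000 → turbulent. ε/D = 3.4e-05/0.393 = 8.65e-05; Haaland: 1/√f = -1.8 log₁₀[7.24e-06 + 0.000125] = 6.984, so f = 0.0205.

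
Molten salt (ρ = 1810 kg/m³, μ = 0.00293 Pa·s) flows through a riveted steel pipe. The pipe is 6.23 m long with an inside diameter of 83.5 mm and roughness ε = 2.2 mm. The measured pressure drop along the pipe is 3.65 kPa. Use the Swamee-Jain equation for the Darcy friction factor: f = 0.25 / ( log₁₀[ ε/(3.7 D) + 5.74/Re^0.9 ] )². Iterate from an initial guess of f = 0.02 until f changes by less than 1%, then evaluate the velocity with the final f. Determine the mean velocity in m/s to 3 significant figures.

V ≈ 0.989 m/s

Rearranging Darcy-Weisbach: V = √(2·ΔP·D/(f·L·ρ)). With ε/D = 0.0022/0.0835 = 0.0263, iterate starting from f = 0.02:
  f = 0.02 → V = √(2·3650·0.0835/(0.02·6.23·1810)) = 1.644 m/s; Re = ρVD/μ = 8.48e+04; f → 0.05486
  f = 0.05486 → V = 0.9927 m/s; Re = 5.12e+04; f → 0.05522
Converged (Δf/f < 1%). With the final f = 0.05522: V = √(2·3650·0.0835/(0.05522·6.23·1810)) = 0.9894 m/s.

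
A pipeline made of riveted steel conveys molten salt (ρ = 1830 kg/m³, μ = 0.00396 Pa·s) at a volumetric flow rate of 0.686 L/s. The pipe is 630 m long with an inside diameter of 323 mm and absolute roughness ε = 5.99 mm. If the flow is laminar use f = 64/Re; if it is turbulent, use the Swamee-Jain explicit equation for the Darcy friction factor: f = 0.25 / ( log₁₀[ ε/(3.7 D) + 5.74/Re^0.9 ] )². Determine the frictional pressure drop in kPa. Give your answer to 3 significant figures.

Q = 0.686 L/s = 0.686/1000 = 0.000686 m³/s.
Cross-sectional area A = πD²/4 = π(0.323)²/4 = 0.08194 m²; mean velocity V = Q/A = 0.000686/0.08194 = 0.008372 m/s.
Reynolds number Re = ρVD/μ = 1830 · 0.008372 · 0.323 / 0.00396 = 1250.
Re < 2300 → laminar flow, so f = 64/Re = 64/1250 = 0.05121 (the turbulent correlation is not needed).
Darcy-Weisbach: ΔP = f(L/D)(ρV²/2) = 0.05121·(630/0.323)·(1830·0.008372²/2) = 0.05121·1950·0.06413 = 6.406 Pa.
ΔP = 6.406 Pa = 0.00641 kPa.

ΔP ≈ 0.00641 kPa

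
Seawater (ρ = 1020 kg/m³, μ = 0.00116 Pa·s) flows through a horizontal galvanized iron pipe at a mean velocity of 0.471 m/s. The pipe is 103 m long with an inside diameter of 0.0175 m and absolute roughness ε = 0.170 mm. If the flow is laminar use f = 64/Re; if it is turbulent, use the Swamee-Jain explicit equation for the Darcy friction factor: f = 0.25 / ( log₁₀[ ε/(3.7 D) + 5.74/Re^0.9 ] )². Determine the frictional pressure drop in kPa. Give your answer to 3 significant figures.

ΔP ≈ 30.4 kPa

Reynolds number Re = ρVD/μ = 1020 · 0.471 · 0.0175 / 0.00116 = 7248.
Re > 4000 → turbulent. Relative roughness ε/D = 0.00017/0.0175 = 0.00971. Swamee-Jain: f = 0.25/(log₁₀[0.00971/3.7 + 5.74/7248^0.9])² = 0.25/(log₁₀[0.00263 + 0.00193])² = 0.25/(-2.342)² = 0.04559.
Darcy-Weisbach: ΔP = f(L/D)(ρV²/2) = 0.04559·(103/0.0175)·(1020·0.471²/2) = 0.04559·5886·113.1 = 3.036e+04 Pa.
ΔP = 3.036e+04 Pa = 30.4 kPa.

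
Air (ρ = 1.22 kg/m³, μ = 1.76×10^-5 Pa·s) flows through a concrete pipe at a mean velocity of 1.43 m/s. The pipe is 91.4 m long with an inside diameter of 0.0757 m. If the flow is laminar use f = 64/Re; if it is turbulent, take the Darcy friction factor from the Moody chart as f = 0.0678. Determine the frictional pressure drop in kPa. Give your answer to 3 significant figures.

Reynolds number Re = ρVD/μ = 1.22 · 1.43 · 0.0757 / 1.76e-05 = 7504.
Re > 4000 → turbulent; use the Moody-chart value f = 0.0678.
Darcy-Weisbach: ΔP = f(L/D)(ρV²/2) = 0.0678·(91.4/0.0757)·(1.22·1.43²/2) = 0.0678·1207·1.247 = 102.1 Pa.
ΔP = 102.1 Pa = 0.102 kPa.

ΔP ≈ 0.102 kPa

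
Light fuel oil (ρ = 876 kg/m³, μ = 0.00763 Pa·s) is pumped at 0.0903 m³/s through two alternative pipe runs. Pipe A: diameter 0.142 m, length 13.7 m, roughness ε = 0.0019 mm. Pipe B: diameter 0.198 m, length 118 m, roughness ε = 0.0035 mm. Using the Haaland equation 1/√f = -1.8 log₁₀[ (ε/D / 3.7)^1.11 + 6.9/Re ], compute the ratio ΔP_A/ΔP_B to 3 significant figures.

ΔP_A/ΔP_B ≈ 0.570

Pipe A: V = Q/A = 0.0903/0.01584 = 5.702 m/s; Re = 9.296e+04; ε/D = 1.34e-05; Haaland → f = 0.01815; ΔP_A = f(L/D)(ρV²/2) = 2.493e+04 Pa.
Pipe B: V = Q/A = 0.0903/0.03079 = 2.933 m/s; Re = 6.667e+04; ε/D = 1.77e-05; Haaland → f = 0.01949; ΔP_B = f(L/D)(ρV²/2) = 4.375e+04 Pa.
ΔP_A/ΔP_B = 2.493e+04/4.375e+04 = 0.570.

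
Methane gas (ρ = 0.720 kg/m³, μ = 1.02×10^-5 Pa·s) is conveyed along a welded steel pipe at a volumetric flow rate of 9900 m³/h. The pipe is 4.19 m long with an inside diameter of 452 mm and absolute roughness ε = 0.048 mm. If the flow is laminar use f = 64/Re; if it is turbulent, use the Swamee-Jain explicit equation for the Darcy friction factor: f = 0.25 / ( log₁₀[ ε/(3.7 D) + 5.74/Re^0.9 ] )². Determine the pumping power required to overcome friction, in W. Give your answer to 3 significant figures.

Q = 9900 m³/h = 9900/3600 = 2.75 m³/s.
Cross-sectional area A = πD²/4 = π(0.452)²/4 = 0.1605 m²; mean velocity V = Q/A = 2.75/0.1605 = 17.14 m/s.
Reynolds number Re = ρVD/μ = 0.72 · 17.14 · 0.452 / 1.02e-05 = 5.468e+05.
Re > 4000 → turbulent. Relative roughness ε/D = 4.8e-05/0.452 = 0.000106. Swamee-Jain: f = 0.25/(log₁₀[0.000106/3.7 + 5.74/5.468e+05^0.9])² = 0.25/(log₁₀[2.87e-05 + 3.93e-05])² = 0.25/(-4.167)² = 0.0144.
Darcy-Weisbach: ΔP = f(L/D)(ρV²/2) = 0.0144·(4.19/0.452)·(0.72·17.14²/2) = 0.0144·9.27·105.7 = 14.11 Pa.
Pumping power P = QΔP = 2.75·14.11 = 38.81 W = 38.8 W.

P ≈ 38.8 W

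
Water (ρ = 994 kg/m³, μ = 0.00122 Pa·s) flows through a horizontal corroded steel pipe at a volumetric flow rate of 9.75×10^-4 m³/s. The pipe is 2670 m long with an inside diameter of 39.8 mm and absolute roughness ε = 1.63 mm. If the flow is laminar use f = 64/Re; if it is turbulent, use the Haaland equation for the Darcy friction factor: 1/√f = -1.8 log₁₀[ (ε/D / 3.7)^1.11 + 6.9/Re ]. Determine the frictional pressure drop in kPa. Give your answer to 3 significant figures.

ΔP ≈ 1360 kPa

Cross-sectional area A = πD²/4 = π(0.0398)²/4 = 0.001244 m²; mean velocity V = Q/A = 0.000975/0.001244 = 0.7837 m/s.
Reynolds number Re = ρVD/μ = 994 · 0.7837 · 0.0398 / 0.00122 = 2.541e+04.
Re > 4000 → turbulent. Relative roughness ε/D = 0.00163/0.0398 = 0.041. Haaland: 1/√f = -1.8 log₁₀[(0.041/3.7)^1.11 + 6.9/2.541e+04] = -1.8 log₁₀[0.00674 + 0.000272] = 3.877, so f = 0.06653.
Darcy-Weisbach: ΔP = f(L/D)(ρV²/2) = 0.06653·(2670/0.0398)·(994·0.7837²/2) = 0.06653·6.709e+04·305.2 = 1.362e+06 Pa.
ΔP = 1.362e+06 Pa = 1360 kPa.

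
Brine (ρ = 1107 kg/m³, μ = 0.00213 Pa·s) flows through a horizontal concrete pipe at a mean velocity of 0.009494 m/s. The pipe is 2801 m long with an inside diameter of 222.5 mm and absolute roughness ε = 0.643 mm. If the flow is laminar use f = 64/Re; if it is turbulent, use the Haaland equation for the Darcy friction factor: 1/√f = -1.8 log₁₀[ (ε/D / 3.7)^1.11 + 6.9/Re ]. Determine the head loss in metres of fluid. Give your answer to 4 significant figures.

Reynolds number Re = ρVD/μ = 1107 · 0.009494 · 0.2225 / 0.00213 = 1098.
Re < 2300 → laminar flow, so f = 64/Re = 64/1098 = 0.0583 (the turbulent correlation is not needed).
Darcy-Weisbach: ΔP = f(L/D)(ρV²/2) = 0.0583·(2801/0.2225)·(1107·0.009494²/2) = 0.0583·1.259e+04·0.04989 = 36.61 Pa.
Head loss h_f = ΔP/(ρg) = 36.61/(1107·9.81) = 0.003371 m.

h_f ≈ 0.003371 m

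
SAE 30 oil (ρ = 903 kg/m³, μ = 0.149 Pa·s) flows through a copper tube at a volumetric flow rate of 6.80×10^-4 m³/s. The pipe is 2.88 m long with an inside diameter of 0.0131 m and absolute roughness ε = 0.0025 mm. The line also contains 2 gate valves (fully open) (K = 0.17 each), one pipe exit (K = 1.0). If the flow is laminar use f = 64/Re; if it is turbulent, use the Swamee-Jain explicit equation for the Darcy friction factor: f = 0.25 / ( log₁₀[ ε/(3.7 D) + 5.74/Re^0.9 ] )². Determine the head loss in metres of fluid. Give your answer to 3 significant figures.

Cross-sectional area A = πD²/4 = π(0.0131)²/4 = 0.0001348 m²; mean velocity V = Q/A = 0.00068/0.0001348 = 5.045 m/s.
Reynolds number Re = ρVD/μ = 903 · 5.045 · 0.0131 / 0.149 = 400.5.
Re < 2300 → laminar flow, so f = 64/Re = 64/400.5 = 0.1598 (the turbulent correlation is not needed).
Total minor-loss coefficient ΣK = 2·0.17 + 1·1 = 1.34.
ΔP = [f·L/D + ΣK]·(ρV²/2) = [0.1598·2.88/0.0131 + 1.34]·(903·5.045²/2) = [35.13 + 1.34]·1.149e+04 = 4.191e+05 Pa.
Head loss h_f = ΔP/(ρg) = 4.191e+05/(903·9.81) = 47.3 m.

h_f ≈ 47.3 m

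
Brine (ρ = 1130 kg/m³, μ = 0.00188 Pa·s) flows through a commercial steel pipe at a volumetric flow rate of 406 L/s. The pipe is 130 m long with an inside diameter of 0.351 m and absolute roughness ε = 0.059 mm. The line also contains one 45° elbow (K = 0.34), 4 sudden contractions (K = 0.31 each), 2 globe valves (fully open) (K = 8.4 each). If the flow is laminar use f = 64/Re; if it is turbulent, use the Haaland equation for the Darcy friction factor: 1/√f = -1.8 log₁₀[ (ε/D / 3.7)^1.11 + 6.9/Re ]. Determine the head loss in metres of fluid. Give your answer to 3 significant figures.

h_f ≈ 21.3 m

Q = 406 L/s = 406/1000 = 0.406 m³/s.
Cross-sectional area A = πD²/4 = π(0.351)²/4 = 0.09676 m²; mean velocity V = Q/A = 0.406/0.09676 = 4.196 m/s.
Reynolds number Re = ρVD/μ = 1130 · 4.196 · 0.351 / 0.00188 = 8.852e+05.
Re > 4000 → turbulent. Relative roughness ε/D = 5.9e-05/0.351 = 0.000168. Haaland: 1/√f = -1.8 log₁₀[(0.000168/3.7)^1.11 + 6.9/8.852e+05] = -1.8 log₁₀[1.51e-05 + 7.79e-06] = 8.352, so f = 0.01434.
Total minor-loss coefficient ΣK = 1·0.34 + 4·0.31 + 2·8.4 = 18.4.
ΔP = [f·L/D + ΣK]·(ρV²/2) = [0.01434·130/0.351 + 18.4]·(1130·4.196²/2) = [5.31 + 18.4]·9947 = 2.356e+05 Pa.
Head loss h_f = ΔP/(ρg) = 2.356e+05/(1130·9.81) = 21.3 m.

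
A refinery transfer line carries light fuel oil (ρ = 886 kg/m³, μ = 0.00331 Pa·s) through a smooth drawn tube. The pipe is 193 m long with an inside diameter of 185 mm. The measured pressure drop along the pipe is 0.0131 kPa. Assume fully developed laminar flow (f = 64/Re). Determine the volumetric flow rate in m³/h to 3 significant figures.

For laminar flow, f = 64/Re with Re = ρVD/μ, so Darcy-Weisbach reduces to ΔP = 32μLV/D². Solving for V: V = ΔP·D²/(32μL) = 13.1·(0.185)²/(32·0.00331·193) = 0.02193 m/s.
Check: Re = ρVD/μ = 886·0.02193·0.185/0.00331 = 1086 < 2300, so the laminar assumption holds.
Q = V·A = 0.02193·(π/4·0.185²) = 0.0005895 m³/s = 2.12 m³/h.

Q ≈ 2.12 m³/h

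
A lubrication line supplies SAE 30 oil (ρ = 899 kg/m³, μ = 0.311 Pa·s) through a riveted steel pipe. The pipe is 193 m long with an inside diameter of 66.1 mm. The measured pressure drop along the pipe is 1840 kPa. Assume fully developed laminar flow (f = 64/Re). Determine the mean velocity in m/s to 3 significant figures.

V ≈ 4.19 m/s

For laminar flow, f = 64/Re with Re = ρVD/μ, so Darcy-Weisbach reduces to ΔP = 32μLV/D². Solving for V: V = ΔP·D²/(32μL) = 1.84e+06·(0.0661)²/(32·0.311·193) = 4.186 m/s.
Check: Re = ρVD/μ = 899·4.186·0.0661/0.311 = 799.7 < 2300, so the laminar assumption holds.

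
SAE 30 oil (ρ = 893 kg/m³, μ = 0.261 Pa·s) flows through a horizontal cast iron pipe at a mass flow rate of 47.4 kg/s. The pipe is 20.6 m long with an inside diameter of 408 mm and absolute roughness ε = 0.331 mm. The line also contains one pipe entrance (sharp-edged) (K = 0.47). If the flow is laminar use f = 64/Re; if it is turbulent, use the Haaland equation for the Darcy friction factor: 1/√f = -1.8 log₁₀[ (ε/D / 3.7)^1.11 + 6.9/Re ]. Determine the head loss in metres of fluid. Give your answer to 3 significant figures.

A = πD²/4 = π(0.408)²/4 = 0.1307 m²; mean velocity V = ṁ/(ρA) = 47.4/(893 · 0.1307) = 0.406 m/s.
Reynolds number Re = ρVD/μ = 893 · 0.406 · 0.408 / 0.261 = 566.7.
Re < 2300 → laminar flow, so f = 64/Re = 64/566.7 = 0.1129 (the turbulent correlation is not needed).
Total minor-loss coefficient ΣK = 1·0.47 = 0.47.
ΔP = [f·L/D + ΣK]·(ρV²/2) = [0.1129·20.6/0.408 + 0.47]·(893·0.406²/2) = [5.702 + 0.47]·73.6 = 454.2 Pa.
Head loss h_f = ΔP/(ρg) = 454.2/(893·9.81) = 0.0518 m.

h_f ≈ 0.0518 m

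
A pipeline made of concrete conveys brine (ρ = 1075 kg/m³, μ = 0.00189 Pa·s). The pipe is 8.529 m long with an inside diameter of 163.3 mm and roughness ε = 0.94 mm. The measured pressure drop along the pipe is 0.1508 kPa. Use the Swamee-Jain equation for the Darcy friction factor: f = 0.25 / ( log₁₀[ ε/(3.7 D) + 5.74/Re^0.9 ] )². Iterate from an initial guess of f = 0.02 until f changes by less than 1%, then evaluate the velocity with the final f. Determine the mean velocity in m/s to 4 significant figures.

Rearranging Darcy-Weisbach: V = √(2·ΔP·D/(f·L·ρ)). With ε/D = 0.00094/0.1633 = 0.00576, iterate starting from f = 0.02:
  f = 0.02 → V = √(2·150.8·0.1633/(0.02·8.529·1075)) = 0.5183 m/s; Re = ρVD/μ = 4.814e+04; f → 0.0338
  f = 0.0338 → V = 0.3987 m/s; Re = 3.703e+04; f → 0.03432
  f = 0.03432 → V = 0.3956 m/s; Re = 3.675e+04; f → 0.03433
Converged (Δf/f < 1%). With the final f = 0.03433: V = √(2·150.8·0.1633/(0.03433·8.529·1075)) = 0.3955 m/s.

V ≈ 0.3955 m/s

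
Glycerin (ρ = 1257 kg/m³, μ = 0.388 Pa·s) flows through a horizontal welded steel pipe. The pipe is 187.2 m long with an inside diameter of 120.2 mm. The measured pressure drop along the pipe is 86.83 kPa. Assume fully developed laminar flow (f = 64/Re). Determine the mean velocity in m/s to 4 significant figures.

V ≈ 0.5397 m/s

For laminar flow, f = 64/Re with Re = ρVD/μ, so Darcy-Weisbach reduces to ΔP = 32μLV/D². Solving for V: V = ΔP·D²/(32μL) = 8.683e+04·(0.1202)²/(32·0.388·187.2) = 0.5397 m/s.
Check: Re = ρVD/μ = 1257·0.5397·0.1202/0.388 = 210.2 < 2300, so the laminar assumption holds.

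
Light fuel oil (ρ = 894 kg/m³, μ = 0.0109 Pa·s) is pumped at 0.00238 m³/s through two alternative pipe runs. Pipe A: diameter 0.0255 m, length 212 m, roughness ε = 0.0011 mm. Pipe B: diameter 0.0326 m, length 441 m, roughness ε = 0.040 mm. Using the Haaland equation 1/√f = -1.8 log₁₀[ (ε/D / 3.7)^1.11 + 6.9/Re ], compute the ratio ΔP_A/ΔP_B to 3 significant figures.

Pipe A: V = Q/A = 0.00238/0.0005107 = 4.66 m/s; Re = 9747; ε/D = 4.31e-05; Haaland → f = 0.03115; ΔP_A = f(L/D)(ρV²/2) = 2.514e+06 Pa.
Pipe B: V = Q/A = 0.00238/0.0008347 = 2.851 m/s; Re = 7624; ε/D = 0.00123; Haaland → f = 0.03471; ΔP_B = f(L/D)(ρV²/2) = 1.706e+06 Pa.
ΔP_A/ΔP_B = 2.514e+06/1.706e+06 = 1.47.

ΔP_A/ΔP_B ≈ 1.47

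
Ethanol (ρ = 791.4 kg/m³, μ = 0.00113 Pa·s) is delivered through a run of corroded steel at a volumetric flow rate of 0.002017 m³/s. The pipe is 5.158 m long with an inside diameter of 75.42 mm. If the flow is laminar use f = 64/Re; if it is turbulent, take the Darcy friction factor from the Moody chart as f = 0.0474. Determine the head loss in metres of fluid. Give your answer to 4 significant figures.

h_f ≈ 0.03368 m

Cross-sectional area A = πD²/4 = π(0.07542)²/4 = 0.004467 m²; mean velocity V = Q/A = 0.002017/0.004467 = 0.4515 m/s.
Reynolds number Re = ρVD/μ = 791.4 · 0.4515 · 0.07542 / 0.00113 = 2.385e+04.
Re > 4000 → turbulent; use the Moody-chart value f = 0.0474.
Darcy-Weisbach: ΔP = f(L/D)(ρV²/2) = 0.0474·(5.158/0.07542)·(791.4·0.4515²/2) = 0.0474·68.39·80.66 = 261.5 Pa.
Head loss h_f = ΔP/(ρg) = 261.5/(791.4·9.81) = 0.03368 m.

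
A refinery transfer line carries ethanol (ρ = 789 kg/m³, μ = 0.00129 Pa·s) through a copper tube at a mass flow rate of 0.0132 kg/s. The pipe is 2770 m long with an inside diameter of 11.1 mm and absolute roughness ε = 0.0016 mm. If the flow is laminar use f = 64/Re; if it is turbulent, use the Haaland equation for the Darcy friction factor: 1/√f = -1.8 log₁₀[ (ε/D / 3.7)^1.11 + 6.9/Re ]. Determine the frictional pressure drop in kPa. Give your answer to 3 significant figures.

A = πD²/4 = π(0.0111)²/4 = 9.677e-05 m²; mean velocity V = ṁ/(ρA) = 0.0132/(789 · 9.677e-05) = 0.1729 m/s.
Reynolds number Re = ρVD/μ = 789 · 0.1729 · 0.0111 / 0.00129 = 1174.
Re < 2300 → laminar flow, so f = 64/Re = 64/1174 = 0.05453 (the turbulent correlation is not needed).
Darcy-Weisbach: ΔP = f(L/D)(ρV²/2) = 0.05453·(2770/0.0111)·(789·0.1729²/2) = 0.05453·2.495e+05·11.79 = 1.604e+05 Pa.
ΔP = 1.604e+05 Pa = 160 kPa.

ΔP ≈ 160 kPa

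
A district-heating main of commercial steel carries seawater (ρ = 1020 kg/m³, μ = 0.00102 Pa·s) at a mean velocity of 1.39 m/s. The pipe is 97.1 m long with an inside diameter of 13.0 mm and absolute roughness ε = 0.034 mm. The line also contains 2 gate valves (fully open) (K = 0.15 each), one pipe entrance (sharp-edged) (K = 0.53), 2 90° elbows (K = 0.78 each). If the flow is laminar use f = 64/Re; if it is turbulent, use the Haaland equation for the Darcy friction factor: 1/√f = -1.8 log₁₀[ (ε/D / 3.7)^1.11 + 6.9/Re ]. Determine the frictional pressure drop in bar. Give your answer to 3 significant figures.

ΔP ≈ 2.31 bar

Reynolds number Re = ρVD/μ = 1020 · 1.39 · 0.013 / 0.00102 = 1.807e+04.
Re > 4000 → turbulent. Relative roughness ε/D = 3.4e-05/0.013 = 0.00262. Haaland: 1/√f = -1.8 log₁₀[(0.00262/3.7)^1.11 + 6.9/1.807e+04] = -1.8 log₁₀[0.000318 + 0.000382] = 5.679, so f = 0.03101.
Total minor-loss coefficient ΣK = 2·0.15 + 1·0.53 + 2·0.78 = 2.39.
ΔP = [f·L/D + ΣK]·(ρV²/2) = [0.03101·97.1/0.013 + 2.39]·(1020·1.39²/2) = [231.6 + 2.39]·985.4 = 2.306e+05 Pa.
ΔP = 2.306e+05 Pa = 2.31 bar.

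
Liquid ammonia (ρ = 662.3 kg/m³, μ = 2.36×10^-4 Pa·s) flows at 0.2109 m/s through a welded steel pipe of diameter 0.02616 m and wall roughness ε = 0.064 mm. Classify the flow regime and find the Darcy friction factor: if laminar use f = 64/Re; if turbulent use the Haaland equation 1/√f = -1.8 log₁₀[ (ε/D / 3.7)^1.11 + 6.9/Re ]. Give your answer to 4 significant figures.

f ≈ 0.03150

Re = ρVD/μ = 662.3·0.2109·0.02616/0.000236 = 1.548e+04.
Re > 4000 → turbulent. ε/D = 6.4e-05/0.02616 = 0.00245; Haaland: 1/√f = -1.8 log₁₀[0.000296 + 0.000446] = 5.634, so f = 0.0315.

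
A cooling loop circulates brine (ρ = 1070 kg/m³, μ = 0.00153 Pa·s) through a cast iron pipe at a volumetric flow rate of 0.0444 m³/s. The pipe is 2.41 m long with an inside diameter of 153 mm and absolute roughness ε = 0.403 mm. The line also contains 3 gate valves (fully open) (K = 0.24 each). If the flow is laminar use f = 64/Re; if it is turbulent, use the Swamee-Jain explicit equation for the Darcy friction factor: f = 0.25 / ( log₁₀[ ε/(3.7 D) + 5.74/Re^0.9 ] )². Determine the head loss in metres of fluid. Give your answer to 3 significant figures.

h_f ≈ 0.336 m

Cross-sectional area A = πD²/4 = π(0.153)²/4 = 0.01839 m²; mean velocity V = Q/A = 0.0444/0.01839 = 2.415 m/s.
Reynolds number Re = ρVD/μ = 1070 · 2.415 · 0.153 / 0.00153 = 2.584e+05.
Re > 4000 → turbulent. Relative roughness ε/D = 0.000403/0.153 = 0.00263. Swamee-Jain: f = 0.25/(log₁₀[0.00263/3.7 + 5.74/2.584e+05^0.9])² = 0.25/(log₁₀[0.000712 + 7.72e-05])² = 0.25/(-3.103)² = 0.02597.
Total minor-loss coefficient ΣK = 3·0.24 = 0.72.
ΔP = [f·L/D + ΣK]·(ρV²/2) = [0.02597·2.41/0.153 + 0.72]·(1070·2.415²/2) = [0.409 + 0.72]·3120 = 3523 Pa.
Head loss h_f = ΔP/(ρg) = 3523/(1070·9.81) = 0.336 m.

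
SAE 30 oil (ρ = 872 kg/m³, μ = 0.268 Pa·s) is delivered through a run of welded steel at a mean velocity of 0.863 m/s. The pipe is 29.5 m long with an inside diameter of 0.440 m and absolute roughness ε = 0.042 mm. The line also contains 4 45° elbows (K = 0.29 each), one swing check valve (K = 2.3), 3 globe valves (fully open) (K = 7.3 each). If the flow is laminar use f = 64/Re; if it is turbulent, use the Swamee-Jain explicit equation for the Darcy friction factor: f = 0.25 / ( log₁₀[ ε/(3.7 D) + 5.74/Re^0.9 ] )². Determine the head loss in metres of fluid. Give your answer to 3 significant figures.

h_f ≈ 1.09 m

Reynolds number Re = ρVD/μ = 872 · 0.863 · 0.44 / 0.268 = 1236.
Re < 2300 → laminar flow, so f = 64/Re = 64/1236 = 0.0518 (the turbulent correlation is not needed).
Total minor-loss coefficient ΣK = 4·0.29 + 1·2.3 + 3·7.3 = 25.4.
ΔP = [f·L/D + ΣK]·(ρV²/2) = [0.0518·29.5/0.44 + 25.4]·(872·0.863²/2) = [3.473 + 25.4]·324.7 = 9363 Pa.
Head loss h_f = ΔP/(ρg) = 9363/(872·9.81) = 1.09 m.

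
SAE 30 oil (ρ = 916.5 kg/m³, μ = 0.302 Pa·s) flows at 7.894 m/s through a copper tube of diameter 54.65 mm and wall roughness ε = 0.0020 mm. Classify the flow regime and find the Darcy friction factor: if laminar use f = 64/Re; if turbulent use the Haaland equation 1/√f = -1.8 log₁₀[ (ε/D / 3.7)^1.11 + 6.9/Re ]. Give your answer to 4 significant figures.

f ≈ 0.04888

Re = ρVD/μ = 916.5·7.894·0.05465/0.302 = 1309.
Re < 2300 → laminar, so f = 64/Re = 0.04888 (roughness is irrelevant in laminar flow).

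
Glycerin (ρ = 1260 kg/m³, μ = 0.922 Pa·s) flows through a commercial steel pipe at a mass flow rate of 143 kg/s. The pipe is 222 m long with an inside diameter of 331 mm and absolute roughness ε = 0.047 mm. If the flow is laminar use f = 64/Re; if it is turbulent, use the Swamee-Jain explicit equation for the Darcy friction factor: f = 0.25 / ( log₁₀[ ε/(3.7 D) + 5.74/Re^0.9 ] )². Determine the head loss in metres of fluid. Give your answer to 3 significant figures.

h_f ≈ 6.38 m

A = πD²/4 = π(0.331)²/4 = 0.08605 m²; mean velocity V = ṁ/(ρA) = 143/(1260 · 0.08605) = 1.319 m/s.
Reynolds number Re = ρVD/μ = 1260 · 1.319 · 0.331 / 0.922 = 596.6.
Re < 2300 → laminar flow, so f = 64/Re = 64/596.6 = 0.1073 (the turbulent correlation is not needed).
Darcy-Weisbach: ΔP = f(L/D)(ρV²/2) = 0.1073·(222/0.331)·(1260·1.319²/2) = 0.1073·670.7·1096 = 7.885e+04 Pa.
Head loss h_f = ΔP/(ρg) = 7.885e+04/(1260·9.81) = 6.38 m.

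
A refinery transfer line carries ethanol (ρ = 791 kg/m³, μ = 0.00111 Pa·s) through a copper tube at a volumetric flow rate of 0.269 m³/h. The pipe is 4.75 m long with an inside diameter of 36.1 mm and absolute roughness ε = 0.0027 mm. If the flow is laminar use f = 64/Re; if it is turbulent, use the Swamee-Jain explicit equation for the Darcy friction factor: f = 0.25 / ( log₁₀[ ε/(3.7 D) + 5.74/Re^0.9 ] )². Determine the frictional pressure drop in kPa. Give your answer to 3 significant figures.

Q = 0.269 m³/h = 0.269/3600 = 7.472e-05 m³/s.
Cross-sectional area A = πD²/4 = π(0.0361)²/4 = 0.001024 m²; mean velocity V = Q/A = 7.472e-05/0.001024 = 0.073 m/s.
Reynolds number Re = ρVD/μ = 791 · 0.073 · 0.0361 / 0.00111 = 1878.
Re < 2300 → laminar flow, so f = 64/Re = 64/1878 = 0.03408 (the turbulent correlation is not needed).
Darcy-Weisbach: ΔP = f(L/D)(ρV²/2) = 0.03408·(4.75/0.0361)·(791·0.073²/2) = 0.03408·131.6·2.108 = 9.451 Pa.
ΔP = 9.451 Pa = 0.00945 kPa.

ΔP ≈ 0.00945 kPa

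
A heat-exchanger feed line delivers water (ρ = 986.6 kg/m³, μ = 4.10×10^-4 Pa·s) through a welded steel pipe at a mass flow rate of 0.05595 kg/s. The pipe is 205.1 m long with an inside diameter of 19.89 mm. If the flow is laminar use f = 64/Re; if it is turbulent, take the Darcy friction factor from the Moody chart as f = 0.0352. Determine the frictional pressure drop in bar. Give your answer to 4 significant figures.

A = πD²/4 = π(0.01989)²/4 = 0.0003107 m²; mean velocity V = ṁ/(ρA) = 0.05595/(986.6 · 0.0003107) = 0.1825 m/s.
Reynolds number Re = ρVD/μ = 986.6 · 0.1825 · 0.01989 / 0.00041 = 8736.
Re > 4000 → turbulent; use the Moody-chart value f = 0.0352.
Darcy-Weisbach: ΔP = f(L/D)(ρV²/2) = 0.0352·(205.1/0.01989)·(986.6·0.1825²/2) = 0.0352·1.031e+04·16.43 = 5965 Pa.
ΔP = 5965 Pa = 0.05965 bar.

ΔP ≈ 0.05965 bar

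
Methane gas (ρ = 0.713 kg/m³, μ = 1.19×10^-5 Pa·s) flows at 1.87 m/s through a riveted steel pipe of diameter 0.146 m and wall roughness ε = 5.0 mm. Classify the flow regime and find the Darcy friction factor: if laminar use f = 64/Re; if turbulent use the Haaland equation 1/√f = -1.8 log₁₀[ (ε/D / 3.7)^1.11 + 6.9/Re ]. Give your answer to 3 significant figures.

f ≈ 0.0623

Re = ρVD/μ = 0.713·1.87·0.146/1.19e-05 = 1.636e+04.
Re > 4000 → turbulent. ε/D = 0.005/0.146 = 0.0342; Haaland: 1/√f = -1.8 log₁₀[0.00553 + 0.000422] = 4.006, so f = 0.06232.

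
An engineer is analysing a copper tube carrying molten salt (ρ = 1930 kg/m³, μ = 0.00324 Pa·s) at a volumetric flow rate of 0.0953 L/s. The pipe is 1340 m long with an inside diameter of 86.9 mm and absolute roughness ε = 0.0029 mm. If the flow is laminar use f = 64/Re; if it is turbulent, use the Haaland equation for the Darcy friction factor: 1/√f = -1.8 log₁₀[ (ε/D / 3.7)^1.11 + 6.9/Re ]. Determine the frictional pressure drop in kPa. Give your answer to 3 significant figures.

ΔP ≈ 0.296 kPa

Q = 0.0953 L/s = 0.0953/1000 = 9.53e-05 m³/s.
Cross-sectional area A = πD²/4 = π(0.0869)²/4 = 0.005931 m²; mean velocity V = Q/A = 9.53e-05/0.005931 = 0.01607 m/s.
Reynolds number Re = ρVD/μ = 1930 · 0.01607 · 0.0869 / 0.00324 = 831.8.
Re < 2300 → laminar flow, so f = 64/Re = 64/831.8 = 0.07695 (the turbulent correlation is not needed).
Darcy-Weisbach: ΔP = f(L/D)(ρV²/2) = 0.07695·(1340/0.0869)·(1930·0.01607²/2) = 0.07695·1.542e+04·0.2491 = 295.6 Pa.
ΔP = 295.6 Pa = 0.296 kPa.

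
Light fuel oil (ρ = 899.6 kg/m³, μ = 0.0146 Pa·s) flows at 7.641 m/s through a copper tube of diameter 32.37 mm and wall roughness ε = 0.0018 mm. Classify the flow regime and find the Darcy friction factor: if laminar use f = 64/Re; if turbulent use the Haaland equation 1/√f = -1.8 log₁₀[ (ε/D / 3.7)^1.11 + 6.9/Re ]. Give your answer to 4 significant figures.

f ≈ 0.02767

Re = ρVD/μ = 899.6·7.641·0.03237/0.0146 = 1.524e+04.
Re > 4000 → turbulent. ε/D = 1.8e-06/0.03237 = 5.56e-05; Haaland: 1/√f = -1.8 log₁₀[4.43e-06 + 0.000453] = 6.012, so f = 0.02767.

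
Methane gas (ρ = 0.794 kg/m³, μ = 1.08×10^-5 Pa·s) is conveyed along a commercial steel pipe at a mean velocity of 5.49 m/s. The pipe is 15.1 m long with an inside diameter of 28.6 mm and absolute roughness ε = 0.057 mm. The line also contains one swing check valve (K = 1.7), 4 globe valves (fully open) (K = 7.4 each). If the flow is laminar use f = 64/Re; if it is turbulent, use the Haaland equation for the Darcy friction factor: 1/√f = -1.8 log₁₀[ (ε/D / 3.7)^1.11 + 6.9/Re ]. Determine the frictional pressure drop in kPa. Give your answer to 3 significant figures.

Reynolds number Re = ρVD/μ = 0.794 · 5.49 · 0.0286 / 1.08e-05 = 1.154e+04.
Re > 4000 → turbulent. Relative roughness ε/D = 5.7e-05/0.0286 = 0.00199. Haaland: 1/√f = -1.8 log₁₀[(0.00199/3.7)^1.11 + 6.9/1.154e+04] = -1.8 log₁₀[0.000235 + 0.000598] = 5.543, so f = 0.03255.
Total minor-loss coefficient ΣK = 1·1.7 + 4·7.4 = 31.3.
ΔP = [f·L/D + ΣK]·(ρV²/2) = [0.03255·15.1/0.0286 + 31.3]·(0.794·5.49²/2) = [17.19 + 31.3]·11.97 = 580.2 Pa.
ΔP = 580.2 Pa = 0.580 kPa.

ΔP ≈ 0.580 kPa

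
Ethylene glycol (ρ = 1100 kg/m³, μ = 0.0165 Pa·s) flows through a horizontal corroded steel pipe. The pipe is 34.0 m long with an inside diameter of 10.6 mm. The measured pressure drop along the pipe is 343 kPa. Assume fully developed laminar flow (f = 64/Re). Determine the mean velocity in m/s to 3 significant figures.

For laminar flow, f = 64/Re with Re = ρVD/μ, so Darcy-Weisbach reduces to ΔP = 32μLV/D². Solving for V: V = ΔP·D²/(32μL) = 3.43e+05·(0.0106)²/(32·0.0165·34) = 2.147 m/s.
Check: Re = ρVD/μ = 1100·2.147·0.0106/0.0165 = 1517 < 2300, so the laminar assumption holds.

V ≈ 2.15 m/s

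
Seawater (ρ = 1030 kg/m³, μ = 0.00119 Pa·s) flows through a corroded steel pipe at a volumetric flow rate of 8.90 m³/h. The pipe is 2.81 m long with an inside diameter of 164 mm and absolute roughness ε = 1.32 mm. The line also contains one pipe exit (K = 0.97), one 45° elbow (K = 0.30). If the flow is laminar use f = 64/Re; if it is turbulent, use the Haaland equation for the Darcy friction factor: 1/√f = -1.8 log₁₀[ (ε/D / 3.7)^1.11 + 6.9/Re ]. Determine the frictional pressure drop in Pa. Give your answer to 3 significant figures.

Q = 8.90 m³/h = 8.90/3600 = 0.002472 m³/s.
Cross-sectional area A = πD²/4 = π(0.164)²/4 = 0.02112 m²; mean velocity V = Q/A = 0.002472/0.02112 = 0.117 m/s.
Reynolds number Re = ρVD/μ = 1030 · 0.117 · 0.164 / 0.00119 = 1.661e+04.
Re > 4000 → turbulent. Relative roughness ε/D = 0.00132/0.164 = 0.00805. Haaland: 1/√f = -1.8 log₁₀[(0.00805/3.7)^1.11 + 6.9/1.661e+04] = -1.8 log₁₀[0.00111 + 0.000415] = 5.071, so f = 0.03889.
Total minor-loss coefficient ΣK = 1·0.97 + 1·0.3 = 1.27.
ΔP = [f·L/D + ΣK]·(ρV²/2) = [0.03889·2.81/0.164 + 1.27]·(1030·0.117²/2) = [0.6664 + 1.27]·7.054 = 13.66 Pa.

ΔP ≈ 13.7 Pa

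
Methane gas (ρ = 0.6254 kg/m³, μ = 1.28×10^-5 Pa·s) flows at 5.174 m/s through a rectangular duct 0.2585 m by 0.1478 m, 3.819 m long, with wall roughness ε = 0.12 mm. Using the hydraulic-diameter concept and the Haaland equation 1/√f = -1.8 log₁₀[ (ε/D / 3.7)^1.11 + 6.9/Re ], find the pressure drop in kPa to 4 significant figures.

Hydraulic diameter D_h = 4A/P = 4·(0.2585·0.1478)/(2·(0.2585+0.1478)) = 0.1528/0.8126 = 0.1881 m.
Re = ρVD_h/μ = 0.6254·5.174·0.1881/1.28e-05 = 4.754e+04.
ε/D_h = 0.00012/0.1881 = 0.000638; Haaland gives 1/√f = -1.8 log₁₀[6.65e-05+0.000145] = 6.614, so f = 0.02286.
ΔP = f(L/D_h)(ρV²/2) = 0.02286·3.819/0.1881·8.371 = 3.886 Pa.
ΔP = 0.003886 kPa.

ΔP ≈ 0.003886 kPa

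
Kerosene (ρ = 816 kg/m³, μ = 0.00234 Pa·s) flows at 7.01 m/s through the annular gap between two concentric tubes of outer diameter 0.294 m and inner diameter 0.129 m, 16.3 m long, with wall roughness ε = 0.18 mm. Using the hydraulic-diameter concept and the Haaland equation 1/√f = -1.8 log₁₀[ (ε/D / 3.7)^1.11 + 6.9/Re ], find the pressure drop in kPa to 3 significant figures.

ΔP ≈ 41.0 kPa

Hydraulic diameter D_h = 4A/P = D_o - D_i = 0.294 - 0.129 = 0.165 m.
Re = ρVD_h/μ = 816·7.01·0.165/0.00234 = 4.033e+05.
ε/D_h = 0.00018/0.165 = 0.00109; Haaland gives 1/√f = -1.8 log₁₀[0.000121+1.71e-05] = 6.95, so f = 0.0207.
ΔP = f(L/D_h)(ρV²/2) = 0.0207·16.3/0.165·2.005e+04 = 4.1e+04 Pa.
ΔP = 41.0 kPa.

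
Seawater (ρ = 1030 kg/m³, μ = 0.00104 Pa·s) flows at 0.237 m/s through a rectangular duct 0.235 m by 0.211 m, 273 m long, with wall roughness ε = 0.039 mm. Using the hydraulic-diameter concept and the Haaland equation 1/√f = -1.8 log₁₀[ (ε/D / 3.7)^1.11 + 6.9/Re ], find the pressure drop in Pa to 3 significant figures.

ΔP ≈ 747 Pa

Hydraulic diameter D_h = 4A/P = 4·(0.235·0.211)/(2·(0.235+0.211)) = 0.1983/0.892 = 0.2224 m.
Re = ρVD_h/μ = 1030·0.237·0.2224/0.00104 = 5.219e+04.
ε/D_h = 3.9e-05/0.2224 = 0.000175; Haaland gives 1/√f = -1.8 log₁₀[1.59e-05+0.000132] = 6.893, so f = 0.02105.
ΔP = f(L/D_h)(ρV²/2) = 0.02105·273/0.2224·28.93 = 747.4 Pa.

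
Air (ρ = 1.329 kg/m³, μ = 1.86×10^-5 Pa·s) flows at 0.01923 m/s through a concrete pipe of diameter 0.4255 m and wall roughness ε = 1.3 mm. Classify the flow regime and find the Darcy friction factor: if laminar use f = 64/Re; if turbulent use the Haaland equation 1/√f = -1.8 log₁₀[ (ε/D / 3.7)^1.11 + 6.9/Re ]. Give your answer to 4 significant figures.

f ≈ 0.1095

Re = ρVD/μ = 1.329·0.01923·0.4255/1.86e-05 = 584.6.
Re < 2300 → laminar, so f = 64/Re = 0.1095 (roughness is irrelevant in laminar flow).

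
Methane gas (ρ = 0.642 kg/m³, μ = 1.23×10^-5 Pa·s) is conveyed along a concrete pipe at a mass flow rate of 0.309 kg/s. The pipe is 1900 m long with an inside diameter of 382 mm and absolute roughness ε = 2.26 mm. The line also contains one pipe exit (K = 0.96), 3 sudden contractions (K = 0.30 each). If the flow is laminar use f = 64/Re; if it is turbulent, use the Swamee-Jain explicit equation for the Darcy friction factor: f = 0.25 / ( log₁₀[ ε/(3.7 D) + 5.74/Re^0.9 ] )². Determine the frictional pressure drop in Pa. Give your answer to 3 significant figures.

A = πD²/4 = π(0.382)²/4 = 0.1146 m²; mean velocity V = ṁ/(ρA) = 0.309/(0.642 · 0.1146) = 4.2 m/s.
Reynolds number Re = ρVD/μ = 0.642 · 4.2 · 0.382 / 1.23e-05 = 8.373e+04.
Re > 4000 → turbulent. Relative roughness ε/D = 0.00226/0.382 = 0.00592. Swamee-Jain: f = 0.25/(log₁₀[0.00592/3.7 + 5.74/8.373e+04^0.9])² = 0.25/(log₁₀[0.0016 + 0.000213])² = 0.25/(-2.742)² = 0.03325.
Total minor-loss coefficient ΣK = 1·0.96 + 3·0.3 = 1.86.
ΔP = [f·L/D + ΣK]·(ρV²/2) = [0.03325·1900/0.382 + 1.86]·(0.642·4.2²/2) = [165.4 + 1.86]·5.661 = 946.9 Pa.

ΔP ≈ 947 Pa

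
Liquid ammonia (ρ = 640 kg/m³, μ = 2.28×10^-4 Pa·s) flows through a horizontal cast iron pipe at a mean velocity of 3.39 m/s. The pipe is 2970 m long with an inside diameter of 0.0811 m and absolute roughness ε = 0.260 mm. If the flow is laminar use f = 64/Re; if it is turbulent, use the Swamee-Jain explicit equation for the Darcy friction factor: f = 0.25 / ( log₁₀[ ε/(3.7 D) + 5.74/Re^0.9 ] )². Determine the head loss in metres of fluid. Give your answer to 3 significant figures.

h_f ≈ 577 m

Reynolds number Re = ρVD/μ = 640 · 3.39 · 0.0811 / 0.000228 = 7.717e+05.
Re > 4000 → turbulent. Relative roughness ε/D = 0.00026/0.0811 = 0.00321. Swamee-Jain: f = 0.25/(log₁₀[0.00321/3.7 + 5.74/7.717e+05^0.9])² = 0.25/(log₁₀[0.000866 + 2.89e-05])² = 0.25/(-3.048)² = 0.02691.
Darcy-Weisbach: ΔP = f(L/D)(ρV²/2) = 0.02691·(2970/0.0811)·(640·3.39²/2) = 0.02691·3.662e+04·3677 = 3.624e+06 Pa.
Head loss h_f = ΔP/(ρg) = 3.624e+06/(640·9.81) = 577 m.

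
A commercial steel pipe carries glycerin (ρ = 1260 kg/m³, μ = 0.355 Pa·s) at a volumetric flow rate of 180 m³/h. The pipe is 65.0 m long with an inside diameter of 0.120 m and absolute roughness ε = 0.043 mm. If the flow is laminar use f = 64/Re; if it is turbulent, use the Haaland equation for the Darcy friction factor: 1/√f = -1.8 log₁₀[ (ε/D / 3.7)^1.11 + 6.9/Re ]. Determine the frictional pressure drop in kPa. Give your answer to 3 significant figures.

ΔP ≈ 227 kPa

Q = 180 m³/h = 180/3600 = 0.05 m³/s.
Cross-sectional area A = πD²/4 = π(0.12)²/4 = 0.01131 m²; mean velocity V = Q/A = 0.05/0.01131 = 4.421 m/s.
Reynolds number Re = ρVD/μ = 1260 · 4.421 · 0.12 / 0.355 = 1883.
Re < 2300 → laminar flow, so f = 64/Re = 64/1883 = 0.03399 (the turbulent correlation is not needed).
Darcy-Weisbach: ΔP = f(L/D)(ρV²/2) = 0.03399·(65/0.12)·(1260·4.421²/2) = 0.03399·541.7·1.231e+04 = 2.267e+05 Pa.
ΔP = 2.267e+05 Pa = 227 kPa.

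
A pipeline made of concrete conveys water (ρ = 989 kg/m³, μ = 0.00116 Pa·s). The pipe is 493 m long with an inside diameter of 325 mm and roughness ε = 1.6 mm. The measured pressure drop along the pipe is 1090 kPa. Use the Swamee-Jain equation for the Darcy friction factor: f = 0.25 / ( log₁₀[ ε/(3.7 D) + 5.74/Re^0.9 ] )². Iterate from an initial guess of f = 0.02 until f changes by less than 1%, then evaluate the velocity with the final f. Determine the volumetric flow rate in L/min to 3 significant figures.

Q ≈ 34500 L/min

Rearranging Darcy-Weisbach: V = √(2·ΔP·D/(f·L·ρ)). With ε/D = 0.0016/0.325 = 0.00492, iterate starting from f = 0.02:
  f = 0.02 → V = √(2·1.09e+06·0.325/(0.02·493·989)) = 8.524 m/s; Re = ρVD/μ = 2.362e+06; f → 0.0303
  f = 0.0303 → V = 6.925 m/s; Re = 1.919e+06; f → 0.03031
Converged (Δf/f < 1%). With the final f = 0.03031: V = √(2·1.09e+06·0.325/(0.03031·493·989)) = 6.924 m/s.
Q = V·A = 6.924·(π/4·0.325²) = 0.5744 m³/s = 34500 L/min.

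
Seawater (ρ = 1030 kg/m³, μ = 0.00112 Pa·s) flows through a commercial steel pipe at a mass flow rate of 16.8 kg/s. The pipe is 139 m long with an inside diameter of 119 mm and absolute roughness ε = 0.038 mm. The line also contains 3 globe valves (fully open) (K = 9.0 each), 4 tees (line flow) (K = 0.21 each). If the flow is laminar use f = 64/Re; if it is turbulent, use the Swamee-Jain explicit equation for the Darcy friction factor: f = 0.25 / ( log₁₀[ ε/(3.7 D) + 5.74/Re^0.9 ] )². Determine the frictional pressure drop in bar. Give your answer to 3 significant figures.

A = πD²/4 = π(0.119)²/4 = 0.01112 m²; mean velocity V = ṁ/(ρA) = 16.8/(1030 · 0.01112) = 1.467 m/s.
Reynolds number Re = ρVD/μ = 1030 · 1.467 · 0.119 / 0.00112 = 1.605e+05.
Re > 4000 → turbulent. Relative roughness ε/D = 3.8e-05/0.119 = 0.000319. Swamee-Jain: f = 0.25/(log₁₀[0.000319/3.7 + 5.74/1.605e+05^0.9])² = 0.25/(log₁₀[8.63e-05 + 0.000119])² = 0.25/(-3.688)² = 0.01838.
Total minor-loss coefficient ΣK = 3·9 + 4·0.21 = 27.8.
ΔP = [f·L/D + ΣK]·(ρV²/2) = [0.01838·139/0.119 + 27.8]·(1030·1.467²/2) = [21.46 + 27.8]·1108 = 5.461e+04 Pa.
ΔP = 5.461e+04 Pa = 0.546 bar.

ΔP ≈ 0.546 bar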